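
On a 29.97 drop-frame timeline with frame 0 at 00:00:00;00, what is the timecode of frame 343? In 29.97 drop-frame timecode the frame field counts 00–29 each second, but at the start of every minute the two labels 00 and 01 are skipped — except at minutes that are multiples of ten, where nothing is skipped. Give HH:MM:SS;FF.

Each 10-minute DF block holds 10 × 60 × 30 − 9 × 2 = 17982 frames. 343 ÷ 17982 → 0 full blocks, remainder 343.
Within the partial block the first minute is 1800 frames and each further minute 1798, so 0 further minute boundaries passed. Total skipped labels = 18 × 0 + 2 × 0 = 0.
Non-drop label index = 343 + 0 = 343; at 30 labels/s that is 00:00:11:13, i.e. DF 00:00:11;13.

00:00:11;13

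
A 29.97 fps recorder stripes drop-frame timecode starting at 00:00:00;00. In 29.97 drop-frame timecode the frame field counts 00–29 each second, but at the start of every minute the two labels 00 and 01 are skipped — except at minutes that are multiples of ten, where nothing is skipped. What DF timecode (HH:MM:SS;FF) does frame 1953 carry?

Ten DF minutes hold 17982 frames, so frame 1953 lies in block 0 (frames 0–17981) with 1953 frames into that block.
The block's first minute is 1800 frames and the rest 1798 each; 1953 frames reaches minute 1, so 0 × 18 + 1 × 2 = 2 labels have been skipped so far.
Adding those back, label number 1953 + 2 = 1955 at 30 labels/s is 65 s + 5 f = 0 h 1 min 5 s frame 5, i.e. 00:01:05;05.

00:01:05;05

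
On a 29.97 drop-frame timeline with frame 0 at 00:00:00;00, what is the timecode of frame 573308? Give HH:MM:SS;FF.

Each 10-minute DF block holds 10 × 60 × 30 − 9 × 2 = 17982 frames. 573308 ÷ 17982 → 31 full blocks, remainder 15866.
Within the partial block the first minute is 1800 frames and each further minute 1798, so 8 further minute boundaries passed. Total skipped labels = 18 × 31 + 2 × 8 = 574.
Non-drop label index = 573308 + 574 = 573882; at 30 labels/s that is 05:18:49:12, i.e. DF 05:18:49;12.

05:18:49;12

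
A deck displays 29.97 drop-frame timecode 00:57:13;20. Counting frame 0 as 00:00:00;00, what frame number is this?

102906

As if non-drop at 30 labels/s: (0 × 3600 + 57 × 60 + 13) × 30 + 20 = 103010.
Minute boundaries passed: 57; those not divisible by 10: 57 − 5 = 52; dropped labels = 2 × 52 = 104.
Actual frame index = 103010 − 104 = 102906.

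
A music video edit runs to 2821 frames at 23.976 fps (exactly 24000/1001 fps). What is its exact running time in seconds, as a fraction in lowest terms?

Running time = 2821 ÷ (24000/1001) = 2821 × 1001/24000 = 2823821/24000 s.

2823821/24000 seconds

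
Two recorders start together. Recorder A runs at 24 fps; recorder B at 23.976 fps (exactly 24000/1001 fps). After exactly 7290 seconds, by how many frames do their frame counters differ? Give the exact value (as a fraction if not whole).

A emits 24 × 7290 = 174960 frames; B emits 24000/1001 × 7290 = 174960000/1001.
Difference = 174960/1001 frames (≈ 174.7852); B is behind A.

174960/1001 frames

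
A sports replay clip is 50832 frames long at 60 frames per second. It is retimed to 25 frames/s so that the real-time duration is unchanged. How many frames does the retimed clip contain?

Target frames = source frames × (target rate / source rate) = 50832 × (25)/(60) = 50832 × 5/12 = 21180.

21180 frames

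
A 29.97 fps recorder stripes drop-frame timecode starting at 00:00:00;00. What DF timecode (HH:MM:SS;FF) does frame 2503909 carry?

23:12:27;05

Ten DF minutes hold 17982 frames, so frame 2503909 lies in block 139 (frames 2499498–2517479) with 4411 frames into that block.
The block's first minute is 1800 frames and the rest 1798 each; 4411 frames reaches minute 2, so 139 × 18 + 2 × 2 = 2506 labels have been skipped so far.
Adding those back, label number 2503909 + 2506 = 2506415 at 30 labels/s is 83547 s + 5 f = 23 h 12 min 27 s frame 5, i.e. 23:12:27;05.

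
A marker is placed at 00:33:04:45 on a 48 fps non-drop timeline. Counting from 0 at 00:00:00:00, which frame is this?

95277

Total seconds to the label: (0 × 3600 + 33 × 60 + 4) = 1984.
Frame index = 1984 × 48 + 45 = 95277.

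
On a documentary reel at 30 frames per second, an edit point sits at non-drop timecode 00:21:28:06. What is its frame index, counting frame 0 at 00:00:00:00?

Total seconds to the label: (0 × 3600 + 21 × 60 + 28) = 1288.
Frame index = 1288 × 30 + 6 = 38646.

38646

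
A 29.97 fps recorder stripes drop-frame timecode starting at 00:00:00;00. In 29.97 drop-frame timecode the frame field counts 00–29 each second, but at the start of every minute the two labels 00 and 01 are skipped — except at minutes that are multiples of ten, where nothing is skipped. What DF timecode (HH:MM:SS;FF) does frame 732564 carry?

Ten DF minutes hold 17982 frames, so frame 732564 lies in block 40 (frames 719280–737261) with 13284 frames into that block.
The block's first minute is 1800 frames and the rest 1798 each; 13284 frames reaches minute 7, so 40 × 18 + 7 × 2 = 734 labels have been skipped so far.
Adding those back, label number 732564 + 734 = 733298 at 30 labels/s is 24443 s + 8 f = 6 h 47 min 23 s frame 8, i.e. 06:47:23;08.

06:47:23;08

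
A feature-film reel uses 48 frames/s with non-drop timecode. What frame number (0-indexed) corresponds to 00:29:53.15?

Total seconds to the label: (0 × 3600 + 29 × 60 + 53) = 1793.
Frame index = 1793 × 48 + 15 = 86079.

86079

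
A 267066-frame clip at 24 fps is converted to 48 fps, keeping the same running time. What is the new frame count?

Target frames = source frames × (target rate / source rate) = 267066 × (48)/(24) = 267066 × 2 = 534132.

534132 frames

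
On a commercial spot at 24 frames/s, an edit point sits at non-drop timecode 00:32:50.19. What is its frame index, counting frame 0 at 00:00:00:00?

Total seconds to the label: (0 × 3600 + 32 × 60 + 50) = 1970.
Frame index = 1970 × 24 + 19 = 47299.

frame 47299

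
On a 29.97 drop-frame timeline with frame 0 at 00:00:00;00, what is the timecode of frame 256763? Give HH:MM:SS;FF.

Ten DF minutes hold 17982 frames, so frame 256763 lies in block 14 (frames 251748–269729) with 5015 frames into that block.
The block's first minute is 1800 frames and the rest 1798 each; 5015 frames reaches minute 2, so 14 × 18 + 2 × 2 = 256 labels have been skipped so far.
Adding those back, label number 256763 + 256 = 257019 at 30 labels/s is 8567 s + 9 f = 2 h 22 min 47 s frame 9, i.e. 02:22:47;09.

02:22:47;09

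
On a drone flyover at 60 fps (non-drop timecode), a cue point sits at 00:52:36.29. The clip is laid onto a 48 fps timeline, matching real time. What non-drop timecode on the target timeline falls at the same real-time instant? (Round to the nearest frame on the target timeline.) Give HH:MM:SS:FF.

Source frame index: (0×3600 + 52×60 + 36) × 60 + 29 = 189389.
Real time: 189389 / (60) = 189389/60 s.
Target frame: (189389/60) × (48) = 757556/5 ≈ 151511.200 → 151511.
At 48 labels/s: frame 151511 → 00:52:36:23.

00:52:36:23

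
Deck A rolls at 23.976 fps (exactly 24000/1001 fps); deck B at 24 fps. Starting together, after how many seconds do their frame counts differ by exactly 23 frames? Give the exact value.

23023/24 seconds

The gap grows by |24 − 24000/1001| = 24/1001 frames per second.
Time for a 23-frame gap: 23 ÷ (24/1001) = 23023/24 s.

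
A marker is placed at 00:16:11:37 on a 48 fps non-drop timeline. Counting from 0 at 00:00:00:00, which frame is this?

46645

Total seconds to the label: (0 × 3600 + 16 × 60 + 11) = 971.
Frame index = 971 × 48 + 37 = 46645.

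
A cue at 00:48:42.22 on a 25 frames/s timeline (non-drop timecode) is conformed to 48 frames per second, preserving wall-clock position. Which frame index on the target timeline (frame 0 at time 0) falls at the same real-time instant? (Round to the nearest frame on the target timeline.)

Source frame index: (0×3600 + 48×60 + 42) × 25 + 22 = 73072.
Real time: 73072 / (25) = 73072/25 s.
Target frame: (73072/25) × (48) = 3507456/25 ≈ 140298.240 → 140298.

frame 140298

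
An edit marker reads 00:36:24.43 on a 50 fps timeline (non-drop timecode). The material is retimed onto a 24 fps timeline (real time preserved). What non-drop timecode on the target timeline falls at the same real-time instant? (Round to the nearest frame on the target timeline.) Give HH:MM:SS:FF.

00:36:24:21

Source frame index: (0×3600 + 36×60 + 24) × 50 + 43 = 109243.
Real time: 109243 / (50) = 109243/50 s.
Target frame: (109243/50) × (24) = 1310916/25 ≈ 52436.640 → 52437.
At 24 labels/s: frame 52437 → 00:36:24:21.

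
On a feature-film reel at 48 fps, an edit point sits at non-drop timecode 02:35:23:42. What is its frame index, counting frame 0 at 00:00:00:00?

447546

Total seconds to the label: (2 × 3600 + 35 × 60 + 23) = 9323.
Frame index = 9323 × 48 + 42 = 447546.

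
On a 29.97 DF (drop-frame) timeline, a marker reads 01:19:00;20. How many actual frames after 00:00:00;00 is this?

142076

Complete 10-minute blocks: 7, each 17982 frames → 125874.
Remaining 9 whole minutes in the current block: 1800 + 8 × 1798 = 16184 frames.
Within the current minute: 0 × 30 + 20 − 2 = 18 (labels ;00/;01 skipped at this minute). Total = 125874 + 16184 + 18 = 142076.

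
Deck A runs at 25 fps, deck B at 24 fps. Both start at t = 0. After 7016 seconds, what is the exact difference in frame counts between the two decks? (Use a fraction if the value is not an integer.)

7016 frames

A emits 25 × 7016 = 175400 frames; B emits 24 × 7016 = 168384.
Difference = 7016 frames; B is behind A.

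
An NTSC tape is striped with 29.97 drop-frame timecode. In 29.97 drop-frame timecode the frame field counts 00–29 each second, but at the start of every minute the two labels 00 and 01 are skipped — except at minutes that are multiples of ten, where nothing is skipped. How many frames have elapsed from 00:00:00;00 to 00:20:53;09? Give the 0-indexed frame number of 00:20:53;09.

Complete 10-minute blocks: 2, each 17982 frames → 35964.
Remaining 0 whole minutes in the current block: 0 frames.
Within the current minute: 53 × 30 + 9 = 1599. Total = 35964 + 0 + 1599 = 37563.

37563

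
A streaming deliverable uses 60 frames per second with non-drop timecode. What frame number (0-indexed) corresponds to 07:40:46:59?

Total seconds to the label: (7 × 3600 + 40 × 60 + 46) = 27646.
Frame index = 27646 × 60 + 59 = 1658819.

1658819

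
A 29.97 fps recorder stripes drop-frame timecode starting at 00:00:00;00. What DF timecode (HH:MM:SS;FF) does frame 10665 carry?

00:05:55;25

Each 10-minute DF block holds 10 × 60 × 30 − 9 × 2 = 17982 frames. 10665 ÷ 17982 → 0 full blocks, remainder 10665.
Within the partial block the first minute is 1800 frames and each further minute 1798, so 5 further minute boundaries passed. Total skipped labels = 18 × 0 + 2 × 5 = 10.
Non-drop label index = 10665 + 10 = 10675; at 30 labels/s that is 00:05:55:25, i.e. DF 00:05:55;25.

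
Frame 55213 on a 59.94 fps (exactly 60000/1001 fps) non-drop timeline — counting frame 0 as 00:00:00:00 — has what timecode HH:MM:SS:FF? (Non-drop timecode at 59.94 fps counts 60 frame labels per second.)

55213 ÷ 60 = 920 full seconds, remainder 13 frames.
920 s = 0 h 15 min 20 s.
Timecode: 00:15:20:13.

00:15:20:13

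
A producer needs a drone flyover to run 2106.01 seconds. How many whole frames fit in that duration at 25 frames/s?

52650 frames

Frames = 2106.01 × 25 = 210601/4 ≈ 52650.2500.
Complete frames: 52650.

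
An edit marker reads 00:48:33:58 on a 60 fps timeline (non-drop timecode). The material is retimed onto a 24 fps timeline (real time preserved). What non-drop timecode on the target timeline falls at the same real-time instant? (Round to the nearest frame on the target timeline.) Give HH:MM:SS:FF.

Source frame index: (0×3600 + 48×60 + 33) × 60 + 58 = 174838.
Real time: 174838 / (60) = 87419/30 s.
Target frame: (87419/30) × (24) = 349676/5 ≈ 69935.200 → 69935.
At 24 labels/s: frame 69935 → 00:48:33:23.

00:48:33:23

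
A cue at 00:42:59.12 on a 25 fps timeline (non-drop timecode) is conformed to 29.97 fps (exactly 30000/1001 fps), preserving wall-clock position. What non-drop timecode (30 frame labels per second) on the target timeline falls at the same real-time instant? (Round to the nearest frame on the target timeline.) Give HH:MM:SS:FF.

Source frame index: (0×3600 + 42×60 + 59) × 25 + 12 = 64487.
Real time: 64487 / (25) = 64487/25 s.
Target frame: (64487/25) × (30000/1001) = 77384400/1001 ≈ 77307.093 → 77307.
At 30 labels/s: frame 77307 → 00:42:56:27.

00:42:56:27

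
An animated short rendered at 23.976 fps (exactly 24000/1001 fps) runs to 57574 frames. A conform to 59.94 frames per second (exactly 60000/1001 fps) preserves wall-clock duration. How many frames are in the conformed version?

Target frames = source frames × (target rate / source rate) = 57574 × (60000/1001)/(24000/1001) = 57574 × 5/2 = 143935.

143935 frames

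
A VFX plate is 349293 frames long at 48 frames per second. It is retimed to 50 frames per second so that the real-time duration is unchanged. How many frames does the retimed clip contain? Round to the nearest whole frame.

Frames at target rate = 349293 × (50) / (48) = 2910775/8 ≈ 363846.875.
Nearest whole frame: 363847.

363847 frames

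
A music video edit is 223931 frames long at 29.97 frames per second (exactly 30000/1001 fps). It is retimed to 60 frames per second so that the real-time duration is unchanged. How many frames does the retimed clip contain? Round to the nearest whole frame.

Frames at target rate = 223931 × (60) / (30000/1001) = 224154931/500 ≈ 448309.862.
Nearest whole frame: 448310.

448310 frames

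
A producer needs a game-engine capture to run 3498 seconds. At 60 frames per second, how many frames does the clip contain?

Frames = 3498 × 60 = 209880.

209880 frames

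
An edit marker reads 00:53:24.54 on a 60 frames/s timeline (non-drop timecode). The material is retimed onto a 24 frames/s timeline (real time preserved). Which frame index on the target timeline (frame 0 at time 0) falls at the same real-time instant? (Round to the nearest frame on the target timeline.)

Source frame index: (0×3600 + 53×60 + 24) × 60 + 54 = 192294.
Real time: 192294 / (60) = 32049/10 s.
Target frame: (32049/10) × (24) = 384588/5 ≈ 76917.600 → 76918.

frame 76918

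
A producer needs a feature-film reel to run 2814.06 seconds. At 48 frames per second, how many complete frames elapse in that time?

Frames = 2814.06 × 48 = 3376872/25 ≈ 135074.8800.
Complete frames: 135074.

135074 frames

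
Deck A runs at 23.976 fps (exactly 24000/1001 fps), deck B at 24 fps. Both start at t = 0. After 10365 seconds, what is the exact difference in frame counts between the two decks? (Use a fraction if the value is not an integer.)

248760/1001 frames

A emits 24000/1001 × 10365 = 248760000/1001 frames; B emits 24 × 10365 = 248760.
Difference = 248760/1001 frames (≈ 248.5115); B is ahead of A.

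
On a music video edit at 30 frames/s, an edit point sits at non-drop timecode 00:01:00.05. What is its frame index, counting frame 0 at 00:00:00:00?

Total seconds to the label: (0 × 3600 + 1 × 60 + 0) = 60.
Frame index = 60 × 30 + 5 = 1805.

frame 1805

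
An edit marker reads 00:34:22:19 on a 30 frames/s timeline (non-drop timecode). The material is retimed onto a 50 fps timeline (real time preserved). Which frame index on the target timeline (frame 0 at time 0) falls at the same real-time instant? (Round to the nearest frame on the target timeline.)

frame 103132

Source frame index: (0×3600 + 34×60 + 22) × 30 + 19 = 61879.
Real time: 61879 / (30) = 61879/30 s.
Target frame: (61879/30) × (50) = 309395/3 ≈ 103131.667 → 103132.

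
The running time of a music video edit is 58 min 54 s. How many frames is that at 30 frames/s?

58 min 54 s = 3534 s.
Frames = 3534 × 30 = 106020.

106020 frames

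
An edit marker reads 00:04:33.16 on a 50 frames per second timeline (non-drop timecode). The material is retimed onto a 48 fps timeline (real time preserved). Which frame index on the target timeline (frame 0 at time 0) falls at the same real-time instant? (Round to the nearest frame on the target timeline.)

Source frame index: (0×3600 + 4×60 + 33) × 50 + 16 = 13666.
Real time: 13666 / (50) = 6833/25 s.
Target frame: (6833/25) × (48) = 327984/25 ≈ 13119.360 → 13119.

frame 13119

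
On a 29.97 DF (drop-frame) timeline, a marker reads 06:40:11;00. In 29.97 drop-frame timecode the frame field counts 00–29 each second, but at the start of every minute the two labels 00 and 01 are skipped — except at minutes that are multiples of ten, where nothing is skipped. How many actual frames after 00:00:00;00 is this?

719610

Complete 10-minute blocks: 40, each 17982 frames → 719280.
Remaining 0 whole minutes in the current block: 0 frames.
Within the current minute: 11 × 30 + 0 = 330. Total = 719280 + 0 + 330 = 719610.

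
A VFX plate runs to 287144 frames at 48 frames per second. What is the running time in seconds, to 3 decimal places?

5982.167 seconds

Running time = 287144 × 1/48 = 35893/6 s ≈ 5982.167 s.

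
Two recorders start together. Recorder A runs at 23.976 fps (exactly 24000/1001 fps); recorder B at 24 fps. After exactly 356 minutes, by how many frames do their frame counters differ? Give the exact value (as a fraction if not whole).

512640/1001 frames

356 min = 21360 s.
A emits 24000/1001 × 21360 = 512640000/1001 frames; B emits 24 × 21360 = 512640.
Difference = 512640/1001 frames (≈ 512.1279); B is ahead of A.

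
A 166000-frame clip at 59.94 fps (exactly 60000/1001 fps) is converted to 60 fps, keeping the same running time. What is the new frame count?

Target frames = source frames × (target rate / source rate) = 166000 × (60)/(60000/1001) = 166000 × 1001/1000 = 166166.

166166 frames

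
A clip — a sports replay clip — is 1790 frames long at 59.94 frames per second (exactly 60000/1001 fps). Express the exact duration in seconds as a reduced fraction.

Running time = 1790 ÷ (60000/1001) = 1790 × 1001/60000 = 179179/6000 s.

179179/6000 seconds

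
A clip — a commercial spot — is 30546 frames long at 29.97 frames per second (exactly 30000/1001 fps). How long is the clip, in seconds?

Running time = 30546 / (30000/1001) = 1019.2182 s.

1019.2182 seconds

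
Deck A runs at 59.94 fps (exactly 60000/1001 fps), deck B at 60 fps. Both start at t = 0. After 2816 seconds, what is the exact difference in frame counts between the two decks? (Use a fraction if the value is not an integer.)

15360/91 frames

A emits 60000/1001 × 2816 = 15360000/91 frames; B emits 60 × 2816 = 168960.
Difference = 15360/91 frames (≈ 168.7912); B is ahead of A.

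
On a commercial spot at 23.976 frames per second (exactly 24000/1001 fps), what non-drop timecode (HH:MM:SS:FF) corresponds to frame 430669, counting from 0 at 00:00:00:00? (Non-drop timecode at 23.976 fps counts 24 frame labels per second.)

430669 ÷ 24 = 17944 full seconds, remainder 13 frames.
17944 s = 4 h 59 min 4 s.
Timecode: 04:59:04:13.

04:59:04:13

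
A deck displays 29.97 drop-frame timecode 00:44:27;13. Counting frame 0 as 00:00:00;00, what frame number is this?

79943

Complete 10-minute blocks: 4, each 17982 frames → 71928.
Remaining 4 whole minutes in the current block: 1800 + 3 × 1798 = 7194 frames.
Within the current minute: 27 × 30 + 13 − 2 = 821 (labels ;00/;01 skipped at this minute). Total = 71928 + 7194 + 821 = 79943.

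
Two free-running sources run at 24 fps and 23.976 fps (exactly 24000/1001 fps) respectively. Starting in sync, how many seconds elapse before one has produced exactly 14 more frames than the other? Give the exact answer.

7007/12 seconds

The gap grows by |24000/1001 − 24| = 24/1001 frames per second.
Time for a 14-frame gap: 14 ÷ (24/1001) = 7007/12 s.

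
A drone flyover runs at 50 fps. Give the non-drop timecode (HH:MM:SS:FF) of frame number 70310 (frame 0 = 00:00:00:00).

70310 ÷ 50 = 1406 full seconds, remainder 10 frames.
1406 s = 0 h 23 min 26 s.
Timecode: 00:23:26:10.

00:23:26:10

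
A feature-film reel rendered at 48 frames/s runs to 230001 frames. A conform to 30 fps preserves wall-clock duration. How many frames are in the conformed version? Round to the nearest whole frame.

143751 frames

Frames at target rate = 230001 × (30) / (48) = 1150005/8 ≈ 143750.625.
Nearest whole frame: 143751.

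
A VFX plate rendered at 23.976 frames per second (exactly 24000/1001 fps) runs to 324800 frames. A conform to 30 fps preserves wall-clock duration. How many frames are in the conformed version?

406406 frames

Target frames = source frames × (target rate / source rate) = 324800 × (30)/(24000/1001) = 324800 × 1001/800 = 406406.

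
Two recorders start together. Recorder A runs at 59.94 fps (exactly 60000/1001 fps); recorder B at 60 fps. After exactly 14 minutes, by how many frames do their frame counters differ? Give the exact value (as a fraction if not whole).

7200/143 frames

14 min = 840 s.
A emits 60000/1001 × 840 = 7200000/143 frames; B emits 60 × 840 = 50400.
Difference = 7200/143 frames (≈ 50.3497); B is ahead of A.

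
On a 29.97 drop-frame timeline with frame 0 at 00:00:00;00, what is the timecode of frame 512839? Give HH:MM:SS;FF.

Each 10-minute DF block holds 10 × 60 × 30 − 9 × 2 = 17982 frames. 512839 ÷ 17982 → 28 full blocks, remainder 9343.
Within the partial block the first minute is 1800 frames and each further minute 1798, so 5 further minute boundaries passed. Total skipped labels = 18 × 28 + 2 × 5 = 514.
Non-drop label index = 512839 + 514 = 513353; at 30 labels/s that is 04:45:11:23, i.e. DF 04:45:11;23.

04:45:11;23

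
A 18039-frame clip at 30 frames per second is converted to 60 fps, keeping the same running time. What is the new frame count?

Target frames = source frames × (target rate / source rate) = 18039 × (60)/(30) = 18039 × 2 = 36078.

36078 frames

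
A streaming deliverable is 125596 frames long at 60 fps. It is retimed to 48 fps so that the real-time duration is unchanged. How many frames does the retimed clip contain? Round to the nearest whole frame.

Frames at target rate = 125596 × (48) / (60) = 502384/5 ≈ 100476.800.
Nearest whole frame: 100477.

100477 frames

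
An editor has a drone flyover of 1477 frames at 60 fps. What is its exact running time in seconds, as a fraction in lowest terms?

Running time = 1477 ÷ (60) = 1477 × 1/60 = 1477/60 s.

1477/60 seconds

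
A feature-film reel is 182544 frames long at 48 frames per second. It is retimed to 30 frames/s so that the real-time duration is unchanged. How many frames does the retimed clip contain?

Target frames = source frames × (target rate / source rate) = 182544 × (30)/(48) = 182544 × 5/8 = 114090.

114090 frames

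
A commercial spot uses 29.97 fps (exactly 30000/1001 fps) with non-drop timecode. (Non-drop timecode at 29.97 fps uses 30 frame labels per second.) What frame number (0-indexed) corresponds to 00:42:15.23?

Total seconds to the label: (0 × 3600 + 42 × 60 + 15) = 2535.
Frame index = 2535 × 30 + 23 = 76073.

frame 76073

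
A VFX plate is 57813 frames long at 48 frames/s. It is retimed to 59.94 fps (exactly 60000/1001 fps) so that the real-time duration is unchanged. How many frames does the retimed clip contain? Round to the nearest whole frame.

72194 frames

Frames at target rate = 57813 × (60000/1001) / (48) = 10323750/143 ≈ 72194.056.
Nearest whole frame: 72194.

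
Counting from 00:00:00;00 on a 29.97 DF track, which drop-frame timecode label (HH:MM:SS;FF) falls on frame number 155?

00:00:05;05

Ten DF minutes hold 17982 frames, so frame 155 lies in block 0 (frames 0–17981) with 155 frames into that block.
The block's first minute is 1800 frames and the rest 1798 each; 155 frames reaches minute 0, so 0 × 18 + 0 × 2 = 0 labels have been skipped so far.
Adding those back, label number 155 + 0 = 155 at 30 labels/s is 5 s + 5 f = 0 h 0 min 5 s frame 5, i.e. 00:00:05;05.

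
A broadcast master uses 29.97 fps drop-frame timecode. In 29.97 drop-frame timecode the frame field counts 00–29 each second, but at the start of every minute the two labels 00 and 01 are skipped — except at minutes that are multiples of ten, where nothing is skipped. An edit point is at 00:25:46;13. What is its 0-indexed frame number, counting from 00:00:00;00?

46347

Complete 10-minute blocks: 2, each 17982 frames → 35964.
Remaining 5 whole minutes in the current block: 1800 + 4 × 1798 = 8992 frames.
Within the current minute: 46 × 30 + 13 − 2 = 1391 (labels ;00/;01 skipped at this minute). Total = 35964 + 8992 + 1391 = 46347.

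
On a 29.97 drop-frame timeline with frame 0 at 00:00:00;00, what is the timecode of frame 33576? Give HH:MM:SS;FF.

00:18:40;10

Ten DF minutes hold 17982 frames, so frame 33576 lies in block 1 (frames 17982–35963) with 15594 frames into that block.
The block's first minute is 1800 frames and the rest 1798 each; 15594 frames reaches minute 8, so 1 × 18 + 8 × 2 = 34 labels have been skipped so far.
Adding those back, label number 33576 + 34 = 33610 at 30 labels/s is 1120 s + 10 f = 0 h 18 min 40 s frame 10, i.e. 00:18:40;10.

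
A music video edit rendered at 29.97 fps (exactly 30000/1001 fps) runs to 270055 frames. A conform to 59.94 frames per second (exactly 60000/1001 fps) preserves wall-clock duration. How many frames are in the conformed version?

540110 frames

Frames at target rate = 270055 × (60000/1001) / (30000/1001) = 540110.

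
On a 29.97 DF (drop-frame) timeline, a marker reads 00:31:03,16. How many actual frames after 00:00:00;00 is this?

As if non-drop at 30 labels/s: (0 × 3600 + 31 × 60 + 3) × 30 + 16 = 55906.
Minute boundaries passed: 31; those not divisible by 10: 31 − 3 = 28; dropped labels = 2 × 28 = 56.
Actual frame index = 55906 − 56 = 55850.

55850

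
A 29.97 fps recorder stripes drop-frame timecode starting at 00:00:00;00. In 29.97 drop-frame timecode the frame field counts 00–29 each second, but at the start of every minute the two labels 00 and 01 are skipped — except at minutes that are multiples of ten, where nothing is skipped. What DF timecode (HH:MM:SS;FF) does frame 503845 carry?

Ten DF minutes hold 17982 frames, so frame 503845 lies in block 28 (frames 503496–521477) with 349 frames into that block.
The block's first minute is 1800 frames and the rest 1798 each; 349 frames reaches minute 0, so 28 × 18 + 0 × 2 = 504 labels have been skipped so far.
Adding those back, label number 503845 + 504 = 504349 at 30 labels/s is 16811 s + 19 f = 4 h 40 min 11 s frame 19, i.e. 04:40:11;19.

04:40:11;19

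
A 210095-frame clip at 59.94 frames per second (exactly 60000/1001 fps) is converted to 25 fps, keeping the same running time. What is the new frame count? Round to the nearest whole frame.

87627 frames

Frames at target rate = 210095 × (25) / (60000/1001) = 42061019/480 ≈ 87627.123.
Nearest whole frame: 87627.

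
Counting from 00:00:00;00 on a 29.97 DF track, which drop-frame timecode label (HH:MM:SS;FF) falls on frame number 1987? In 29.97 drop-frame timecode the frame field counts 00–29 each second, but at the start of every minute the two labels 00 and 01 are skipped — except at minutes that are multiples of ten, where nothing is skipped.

00:01:06;09

Ten DF minutes hold 17982 frames, so frame 1987 lies in block 0 (frames 0–17981) with 1987 frames into that block.
The block's first minute is 1800 frames and the rest 1798 each; 1987 frames reaches minute 1, so 0 × 18 + 1 × 2 = 2 labels have been skipped so far.
Adding those back, label number 1987 + 2 = 1989 at 30 labels/s is 66 s + 9 f = 0 h 1 min 6 s frame 9, i.e. 00:01:06;09.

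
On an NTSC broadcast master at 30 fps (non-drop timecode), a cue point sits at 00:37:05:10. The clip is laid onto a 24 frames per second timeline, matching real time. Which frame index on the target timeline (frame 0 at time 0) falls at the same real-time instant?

frame 53408

Source frame index: (0×3600 + 37×60 + 5) × 30 + 10 = 66760.
Real time: 66760 / (30) = 6676/3 s.
Target frame: (6676/3) × (24) = 53408.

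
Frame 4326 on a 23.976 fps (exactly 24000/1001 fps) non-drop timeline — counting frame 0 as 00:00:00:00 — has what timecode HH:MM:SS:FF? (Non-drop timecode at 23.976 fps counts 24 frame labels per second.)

4326 ÷ 24 = 180 full seconds, remainder 6 frames.
180 s = 0 h 3 min 0 s.
Timecode: 00:03:00:06.

00:03:00:06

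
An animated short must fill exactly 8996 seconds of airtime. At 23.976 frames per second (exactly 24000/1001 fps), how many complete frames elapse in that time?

Frames = 8996 × 24000/1001 = 16608000/77 ≈ 215688.3117.
Complete frames: 215688.

215688 frames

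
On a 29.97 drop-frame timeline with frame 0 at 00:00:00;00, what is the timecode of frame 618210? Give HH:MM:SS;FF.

Each 10-minute DF block holds 10 × 60 × 30 − 9 × 2 = 17982 frames. 618210 ÷ 17982 → 34 full blocks, remainder 6822.
Within the partial block the first minute is 1800 frames and each further minute 1798, so 3 further minute boundaries passed. Total skipped labels = 18 × 34 + 2 × 3 = 618.
Non-drop label index = 618210 + 618 = 618828; at 30 labels/s that is 05:43:47:18, i.e. DF 05:43:47;18.

05:43:47;18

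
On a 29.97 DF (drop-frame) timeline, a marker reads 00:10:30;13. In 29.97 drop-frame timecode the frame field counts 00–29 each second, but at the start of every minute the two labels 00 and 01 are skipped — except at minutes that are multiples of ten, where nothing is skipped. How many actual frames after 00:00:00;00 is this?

Complete 10-minute blocks: 1, each 17982 frames → 17982.
Remaining 0 whole minutes in the current block: 0 frames.
Within the current minute: 30 × 30 + 13 = 913. Total = 17982 + 0 + 913 = 18895.

18895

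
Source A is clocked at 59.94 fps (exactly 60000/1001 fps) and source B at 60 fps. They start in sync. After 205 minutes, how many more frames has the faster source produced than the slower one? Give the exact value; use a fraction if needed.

205 min = 12300 s.
A emits 60000/1001 × 12300 = 738000000/1001 frames; B emits 60 × 12300 = 738000.
Difference = 738000/1001 frames (≈ 737.2627); B is ahead of A.

738000/1001 frames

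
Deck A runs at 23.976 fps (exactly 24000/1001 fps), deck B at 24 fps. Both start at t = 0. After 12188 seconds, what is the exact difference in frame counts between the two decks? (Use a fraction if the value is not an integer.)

26592/91 frames

A emits 24000/1001 × 12188 = 26592000/91 frames; B emits 24 × 12188 = 292512.
Difference = 26592/91 frames (≈ 292.2198); B is ahead of A.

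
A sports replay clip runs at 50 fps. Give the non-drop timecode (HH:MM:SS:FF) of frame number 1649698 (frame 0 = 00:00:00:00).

09:09:53:48

1649698 ÷ 50 = 32993 full seconds, remainder 48 frames.
32993 s = 9 h 9 min 53 s.
Timecode: 09:09:53:48.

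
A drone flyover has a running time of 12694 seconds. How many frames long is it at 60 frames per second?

761640 frames

Frames = 12694 × 60 = 761640.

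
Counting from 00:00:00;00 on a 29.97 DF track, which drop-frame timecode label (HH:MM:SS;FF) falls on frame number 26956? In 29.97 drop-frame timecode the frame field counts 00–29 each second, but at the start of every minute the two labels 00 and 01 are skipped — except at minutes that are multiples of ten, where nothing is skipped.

00:14:59;12

Each 10-minute DF block holds 10 × 60 × 30 − 9 × 2 = 17982 frames. 26956 ÷ 17982 → 1 full block, remainder 8974.
Within the partial block the first minute is 1800 frames and each further minute 1798, so 4 further minute boundaries passed. Total skipped labels = 18 × 1 + 2 × 4 = 26.
Non-drop label index = 26956 + 26 = 26982; at 30 labels/s that is 00:14:59:12, i.e. DF 00:14:59;12.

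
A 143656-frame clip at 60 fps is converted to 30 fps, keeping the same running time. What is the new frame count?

Frames at target rate = 143656 × (30) / (60) = 71828.

71828 frames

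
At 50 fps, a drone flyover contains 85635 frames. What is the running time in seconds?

Running time = 85635 / (50) = 1712.7 s.

1712.7 seconds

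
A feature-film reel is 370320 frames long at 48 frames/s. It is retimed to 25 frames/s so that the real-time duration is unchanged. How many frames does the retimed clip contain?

Target frames = source frames × (target rate / source rate) = 370320 × (25)/(48) = 370320 × 25/48 = 192875.

192875 frames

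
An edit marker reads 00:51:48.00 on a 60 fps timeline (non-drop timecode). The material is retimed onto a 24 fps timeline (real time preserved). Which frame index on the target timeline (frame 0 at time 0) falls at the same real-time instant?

Source frame index: (0×3600 + 51×60 + 48) × 60 + 0 = 186480.
Real time: 186480 / (60) = 3108 s.
Target frame: (3108) × (24) = 74592.

frame 74592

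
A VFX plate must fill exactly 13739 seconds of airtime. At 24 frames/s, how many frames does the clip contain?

Frames = 13739 × 24 = 329736.

329736 frames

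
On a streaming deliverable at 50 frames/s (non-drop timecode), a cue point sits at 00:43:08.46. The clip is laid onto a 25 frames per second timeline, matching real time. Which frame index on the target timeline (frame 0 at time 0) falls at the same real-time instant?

Source frame index: (0×3600 + 43×60 + 8) × 50 + 46 = 129446.
Real time: 129446 / (50) = 64723/25 s.
Target frame: (64723/25) × (25) = 64723.

frame 64723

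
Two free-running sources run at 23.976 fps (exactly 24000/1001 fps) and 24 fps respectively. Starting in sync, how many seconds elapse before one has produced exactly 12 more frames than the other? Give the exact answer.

500.5 seconds

The gap grows by |24 − 24000/1001| = 24/1001 frames per second.
Time for a 12-frame gap: 12 ÷ (24/1001) = 500.5 s.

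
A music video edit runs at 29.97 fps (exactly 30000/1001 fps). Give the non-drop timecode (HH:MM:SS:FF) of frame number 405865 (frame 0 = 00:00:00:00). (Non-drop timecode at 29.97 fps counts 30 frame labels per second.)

03:45:28:25

405865 ÷ 30 = 13528 full seconds, remainder 25 frames.
13528 s = 3 h 45 min 28 s.
Timecode: 03:45:28:25.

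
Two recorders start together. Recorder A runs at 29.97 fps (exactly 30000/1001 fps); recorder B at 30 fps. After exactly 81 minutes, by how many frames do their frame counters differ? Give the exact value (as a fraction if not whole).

81 min = 4860 s.
A emits 30000/1001 × 4860 = 145800000/1001 frames; B emits 30 × 4860 = 145800.
Difference = 145800/1001 frames (≈ 145.6543); B is ahead of A.

145800/1001 frames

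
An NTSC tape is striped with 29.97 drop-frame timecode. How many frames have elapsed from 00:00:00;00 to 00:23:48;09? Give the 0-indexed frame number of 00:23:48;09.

As if non-drop at 30 labels/s: (0 × 3600 + 23 × 60 + 48) × 30 + 9 = 42849.
Minute boundaries passed: 23; those not divisible by 10: 23 − 2 = 21; dropped labels = 2 × 21 = 42.
Actual frame index = 42849 − 42 = 42807.

42807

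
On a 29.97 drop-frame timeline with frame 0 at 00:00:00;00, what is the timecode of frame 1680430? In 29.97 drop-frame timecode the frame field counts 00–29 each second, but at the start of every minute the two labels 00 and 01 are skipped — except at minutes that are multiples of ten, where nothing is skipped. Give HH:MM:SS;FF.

15:34:30;12

Each 10-minute DF block holds 10 × 60 × 30 − 9 × 2 = 17982 frames. 1680430 ÷ 17982 → 93 full blocks, remainder 8104.
Within the partial block the first minute is 1800 frames and each further minute 1798, so 4 further minute boundaries passed. Total skipped labels = 18 × 93 + 2 × 4 = 1682.
Non-drop label index = 1680430 + 1682 = 1682112; at 30 labels/s that is 15:34:30:12, i.e. DF 15:34:30;12.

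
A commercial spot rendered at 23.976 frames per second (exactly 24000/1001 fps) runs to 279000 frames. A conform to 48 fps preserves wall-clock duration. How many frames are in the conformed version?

Target frames = source frames × (target rate / source rate) = 279000 × (48)/(24000/1001) = 279000 × 1001/500 = 558558.

558558 frames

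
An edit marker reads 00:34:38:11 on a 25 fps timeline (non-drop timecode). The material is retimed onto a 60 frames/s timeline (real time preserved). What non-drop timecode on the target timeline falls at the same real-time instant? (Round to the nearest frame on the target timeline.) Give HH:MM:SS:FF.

00:34:38:26

Source frame index: (0×3600 + 34×60 + 38) × 25 + 11 = 51961.
Real time: 51961 / (25) = 51961/25 s.
Target frame: (51961/25) × (60) = 623532/5 ≈ 124706.400 → 124706.
At 60 labels/s: frame 124706 → 00:34:38:26.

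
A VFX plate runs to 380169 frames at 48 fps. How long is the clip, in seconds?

7920.1875 seconds

Running time = 380169 / (48) = 7920.1875 s.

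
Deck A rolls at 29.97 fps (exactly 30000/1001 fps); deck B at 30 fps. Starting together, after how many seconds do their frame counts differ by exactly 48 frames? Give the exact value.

The gap grows by |30 − 30000/1001| = 30/1001 frames per second.
Time for a 48-frame gap: 48 ÷ (30/1001) = 1601.6 s.

1601.6 seconds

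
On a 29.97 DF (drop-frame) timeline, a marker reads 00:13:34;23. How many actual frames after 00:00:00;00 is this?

24419

Complete 10-minute blocks: 1, each 17982 frames → 17982.
Remaining 3 whole minutes in the current block: 1800 + 2 × 1798 = 5396 frames.
Within the current minute: 34 × 30 + 23 − 2 = 1041 (labels ;00/;01 skipped at this minute). Total = 17982 + 5396 + 1041 = 24419.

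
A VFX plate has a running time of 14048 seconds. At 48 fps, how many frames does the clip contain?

Frames = 14048 × 48 = 674304.

674304 frames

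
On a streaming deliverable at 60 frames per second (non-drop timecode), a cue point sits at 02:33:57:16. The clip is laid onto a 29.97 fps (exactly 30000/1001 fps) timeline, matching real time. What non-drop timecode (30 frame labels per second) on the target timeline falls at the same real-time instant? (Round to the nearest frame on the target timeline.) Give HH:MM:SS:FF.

02:33:48:01

Source frame index: (2×3600 + 33×60 + 57) × 60 + 16 = 554236.
Real time: 554236 / (60) = 138559/15 s.
Target frame: (138559/15) × (30000/1001) = 277118000/1001 ≈ 276841.159 → 276841.
At 30 labels/s: frame 276841 → 02:33:48:01.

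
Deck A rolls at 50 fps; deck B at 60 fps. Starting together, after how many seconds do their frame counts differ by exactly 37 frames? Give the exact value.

The gap grows by |60 − 50| = 10 frames per second.
Time for a 37-frame gap: 37 ÷ (10) = 3.7 s.

3.7 seconds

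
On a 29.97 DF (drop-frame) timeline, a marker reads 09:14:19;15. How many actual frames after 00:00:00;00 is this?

As if non-drop at 30 labels/s: (9 × 3600 + 14 × 60 + 19) × 30 + 15 = 997785.
Minute boundaries passed: 554; those not divisible by 10: 554 − 55 = 499; dropped labels = 2 × 499 = 998.
Actual frame index = 997785 − 998 = 996787.

996787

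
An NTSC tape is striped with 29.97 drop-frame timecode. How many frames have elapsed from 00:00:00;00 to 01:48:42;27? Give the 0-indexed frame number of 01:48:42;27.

As if non-drop at 30 labels/s: (1 × 3600 + 48 × 60 + 42) × 30 + 27 = 195687.
Minute boundaries passed: 108; those not divisible by 10: 108 − 10 = 98; dropped labels = 2 × 98 = 196.
Actual frame index = 195687 − 196 = 195491.

195491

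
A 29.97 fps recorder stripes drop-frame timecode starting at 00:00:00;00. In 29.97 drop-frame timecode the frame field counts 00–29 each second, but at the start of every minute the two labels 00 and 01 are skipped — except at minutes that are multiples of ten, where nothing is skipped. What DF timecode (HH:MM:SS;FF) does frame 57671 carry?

00:32:04;09

Ten DF minutes hold 17982 frames, so frame 57671 lies in block 3 (frames 53946–71927) with 3725 frames into that block.
The block's first minute is 1800 frames and the rest 1798 each; 3725 frames reaches minute 2, so 3 × 18 + 2 × 2 = 58 labels have been skipped so far.
Adding those back, label number 57671 + 58 = 57729 at 30 labels/s is 1924 s + 9 f = 0 h 32 min 4 s frame 9, i.e. 00:32:04;09.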